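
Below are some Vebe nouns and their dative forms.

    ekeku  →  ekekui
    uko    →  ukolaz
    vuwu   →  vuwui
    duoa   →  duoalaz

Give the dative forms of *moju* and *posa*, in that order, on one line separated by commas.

mojui, posalaz

The pattern is height harmony: -i when the last vowel of the stem is a high vowel (*ekeku*, *vuwu*); -laz when the last vowel of the stem is a non-high vowel (*uko*, *duoa*).
The last vowel of *moju* is /u/, which is a high vowel, so the suffix is -i, giving *mojui*.
*posa*: last vowel = /a/, a non-high vowel → -laz → *posalaz*.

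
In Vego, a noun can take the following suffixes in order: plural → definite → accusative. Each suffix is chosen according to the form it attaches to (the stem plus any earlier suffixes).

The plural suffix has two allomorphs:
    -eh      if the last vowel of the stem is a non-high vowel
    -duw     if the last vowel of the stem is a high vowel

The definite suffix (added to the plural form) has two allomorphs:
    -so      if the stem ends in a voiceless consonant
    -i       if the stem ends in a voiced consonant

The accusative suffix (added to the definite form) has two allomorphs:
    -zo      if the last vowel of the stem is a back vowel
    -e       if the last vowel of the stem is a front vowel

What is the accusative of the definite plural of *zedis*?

zedisduwie

The last vowel of *zedis* is /i/, which is a high vowel, so the plural suffix is -duw, giving *zedisduw*.
The plural form *zedisduw*: final consonant = /w/, voiced → -i → *zedisduwi*.
The last vowel of the definite form *zedisduwi* is /i/, which is a front vowel, so the accusative suffix is -e, giving *zedisduwie*.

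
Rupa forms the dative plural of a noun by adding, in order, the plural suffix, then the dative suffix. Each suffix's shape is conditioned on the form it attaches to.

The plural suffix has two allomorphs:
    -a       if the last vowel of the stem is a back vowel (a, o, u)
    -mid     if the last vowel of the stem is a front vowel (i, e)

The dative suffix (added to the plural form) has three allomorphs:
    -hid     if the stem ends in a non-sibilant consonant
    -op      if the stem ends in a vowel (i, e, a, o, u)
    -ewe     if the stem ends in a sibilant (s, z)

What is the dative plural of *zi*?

zimidhid

The last vowel of *zi* is /i/, which is a front vowel, so the plural suffix is -mid, giving *zimid*.
Since the final sound of the plural form *zimid* is /d/ (a non-sibilant consonant), it takes -hid, giving *zimidhid*.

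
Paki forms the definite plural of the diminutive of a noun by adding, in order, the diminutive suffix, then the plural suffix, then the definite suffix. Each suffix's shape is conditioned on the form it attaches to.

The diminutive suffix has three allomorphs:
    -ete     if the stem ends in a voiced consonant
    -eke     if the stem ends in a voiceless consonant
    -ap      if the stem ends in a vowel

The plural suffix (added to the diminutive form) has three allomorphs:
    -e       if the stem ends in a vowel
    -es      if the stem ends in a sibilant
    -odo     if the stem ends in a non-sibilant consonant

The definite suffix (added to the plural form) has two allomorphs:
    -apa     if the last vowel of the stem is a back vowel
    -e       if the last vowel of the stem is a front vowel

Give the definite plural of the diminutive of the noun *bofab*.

bofabeteee

Since the final sound of *bofab* is /b/ (a voiced consonant), it takes -ete, giving *bofabete*.
The diminutive form *bofabete*: final sound = /e/, a vowel → -e → *bofabetee*.
The last vowel of the plural form *bofabetee* is /e/, which is a front vowel, so the definite suffix is -e, giving *bofabeteee*.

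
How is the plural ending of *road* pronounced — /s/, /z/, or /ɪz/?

/z/

The stem *road* ends in a voiced non-sibilant sound.
The plural suffix surfaces as /ɪz/ after sibilants, /s/ after other voiceless consonants, and /z/ after other voiced sounds.
So the plural -s on *road* is pronounced /z/.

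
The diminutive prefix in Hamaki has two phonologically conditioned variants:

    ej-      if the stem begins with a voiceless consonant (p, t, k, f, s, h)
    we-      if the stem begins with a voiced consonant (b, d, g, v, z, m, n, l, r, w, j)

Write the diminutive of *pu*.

ejpu

*pu*: first consonant = /p/, voiceless → ej- → *ejpu*.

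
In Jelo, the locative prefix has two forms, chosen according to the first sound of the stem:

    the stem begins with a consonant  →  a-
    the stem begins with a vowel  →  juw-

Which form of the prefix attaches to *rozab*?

Since the first sound of *rozab* is /r/ (a consonant), it takes a-.

a-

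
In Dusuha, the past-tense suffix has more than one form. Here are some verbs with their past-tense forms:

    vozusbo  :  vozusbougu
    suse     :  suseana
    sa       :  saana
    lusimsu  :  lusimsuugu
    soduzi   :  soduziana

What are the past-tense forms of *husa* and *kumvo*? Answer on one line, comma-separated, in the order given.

husaana, kumvougu

The alternation tracks the last vowel of the stem — -ugu when the last vowel of the stem is a rounded vowel (*vozusbo*, *lusimsu*); -ana when the last vowel of the stem is an unrounded vowel (*suse*, *sa*, *soduzi*).
*husa*: last vowel = /a/, an unrounded vowel → -ana → *husaana*.
*kumvo*: last vowel = /o/, a rounded vowel → -ugu → *kumvougu*.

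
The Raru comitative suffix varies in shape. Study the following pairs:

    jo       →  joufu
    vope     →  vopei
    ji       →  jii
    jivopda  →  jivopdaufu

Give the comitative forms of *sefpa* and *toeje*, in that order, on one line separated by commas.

The alternation tracks the last vowel of the stem — -i when the last vowel of the stem is a front vowel (*vope*, *ji*); -ufu when the last vowel of the stem is a back vowel (*jo*, *jivopda*).
*sefpa*: last vowel = /a/, a back vowel → -ufu → *sefpaufu*.
*toeje*: last vowel = /e/, a front vowel → -i → *toejei*.

sefpaufu, toejei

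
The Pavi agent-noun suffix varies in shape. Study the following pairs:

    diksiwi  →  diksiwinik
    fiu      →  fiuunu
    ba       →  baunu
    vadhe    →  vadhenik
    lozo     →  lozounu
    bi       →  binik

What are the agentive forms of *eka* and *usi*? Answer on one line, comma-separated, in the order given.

ekaunu, usinik

The alternation tracks the last vowel of the stem — -nik when the last vowel of the stem is a front vowel (*diksiwi*, *vadhe*, *bi*); -unu when the last vowel of the stem is a back vowel (*fiu*, *ba*, *lozo*).
*eka* — last vowel /a/ (a back vowel) → -unu → *ekaunu*.
Since the last vowel of *usi* is /i/ (a front vowel), it takes -nik, giving *usinik*.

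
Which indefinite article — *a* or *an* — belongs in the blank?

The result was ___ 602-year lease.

a

The indefinite article is chosen by the initial *sound* of the following word, not its spelling.
The number *602* is spoken "six hundred …", beginning with /sɪks/ — a consonant sound.
So the article is *a*: The result was a 602-year lease.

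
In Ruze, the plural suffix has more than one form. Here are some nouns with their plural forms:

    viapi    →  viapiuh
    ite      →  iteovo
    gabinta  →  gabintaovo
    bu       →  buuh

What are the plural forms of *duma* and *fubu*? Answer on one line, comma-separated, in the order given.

dumaovo, fubuuh

The pattern is height harmony: -uh when the last vowel of the stem is a high vowel (*viapi*, *bu*); -ovo when the last vowel of the stem is a non-high vowel (*ite*, *gabinta*).
*duma* — last vowel /a/ (a non-high vowel) → -ovo → *dumaovo*.
The last vowel of *fubu* is /u/, which is a high vowel, so the suffix is -uh, giving *fubuuh*.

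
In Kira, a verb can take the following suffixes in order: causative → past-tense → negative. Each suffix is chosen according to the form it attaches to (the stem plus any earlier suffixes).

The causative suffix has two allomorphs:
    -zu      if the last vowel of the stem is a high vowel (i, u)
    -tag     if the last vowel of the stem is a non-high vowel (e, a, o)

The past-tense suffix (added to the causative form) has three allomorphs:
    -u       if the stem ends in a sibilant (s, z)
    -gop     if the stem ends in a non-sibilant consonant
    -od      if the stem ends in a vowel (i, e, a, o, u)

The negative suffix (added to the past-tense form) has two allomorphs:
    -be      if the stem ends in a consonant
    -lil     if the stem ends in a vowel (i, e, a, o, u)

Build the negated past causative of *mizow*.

*mizow* — last vowel /o/ (a non-high vowel) → -tag → *mizowtag*.
The causative form *mizowtag*: final sound = /g/, a non-sibilant consonant → -gop → *mizowtaggop*.
The past-tense form *mizowtaggop*: final sound = /p/, a consonant → -be → *mizowtaggopbe*.

mizowtaggopbe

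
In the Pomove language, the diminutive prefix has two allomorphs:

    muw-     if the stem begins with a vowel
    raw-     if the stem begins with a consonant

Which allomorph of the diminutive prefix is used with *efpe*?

The first sound of *efpe* is /e/, which is a vowel, so the prefix is muw-.

muw-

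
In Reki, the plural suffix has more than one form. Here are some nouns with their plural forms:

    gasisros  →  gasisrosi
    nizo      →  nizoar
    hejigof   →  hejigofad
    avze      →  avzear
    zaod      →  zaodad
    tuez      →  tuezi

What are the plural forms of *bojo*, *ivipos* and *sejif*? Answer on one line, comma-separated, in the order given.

bojoar, iviposi, sejifad

The alternation tracks the final sound of the stem — -i when the stem ends in a sibilant (*gasisros*, *tuez*); -ad when the stem ends in a non-sibilant consonant (*hejigof*, *zaod*); -ar when the stem ends in a vowel (*nizo*, *avze*).
The final sound of *bojo* is /o/, which is a vowel, so the suffix is -ar, giving *bojoar*.
*ivipos* — final sound /s/ (a sibilant) → -i → *iviposi*.
*sejif* — final sound /f/ (a non-sibilant consonant) → -ad → *sejifad*.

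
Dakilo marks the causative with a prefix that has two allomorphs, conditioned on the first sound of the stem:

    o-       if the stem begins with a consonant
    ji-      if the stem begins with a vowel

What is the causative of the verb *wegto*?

owegto

*wegto*: first sound = /w/, a consonant → o- → *owegto*.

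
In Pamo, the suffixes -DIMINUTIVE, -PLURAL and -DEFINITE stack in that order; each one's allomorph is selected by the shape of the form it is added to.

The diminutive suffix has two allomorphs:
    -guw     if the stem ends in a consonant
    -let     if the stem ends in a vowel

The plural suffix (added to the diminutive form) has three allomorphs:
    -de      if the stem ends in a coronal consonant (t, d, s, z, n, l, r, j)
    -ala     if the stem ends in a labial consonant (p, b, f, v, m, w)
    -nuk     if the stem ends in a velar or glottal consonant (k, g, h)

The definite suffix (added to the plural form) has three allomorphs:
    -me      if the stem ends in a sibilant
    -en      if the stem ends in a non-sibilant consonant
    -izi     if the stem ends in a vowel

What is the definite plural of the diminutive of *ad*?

Since the final sound of *ad* is /d/ (a consonant), it takes -guw, giving *adguw*.
The diminutive form *adguw*: final consonant = /w/, labial → -ala → *adguwala*.
The final sound of the plural form *adguwala* is /a/, which is a vowel, so the definite suffix is -izi, giving *adguwalaizi*.

adguwalaizi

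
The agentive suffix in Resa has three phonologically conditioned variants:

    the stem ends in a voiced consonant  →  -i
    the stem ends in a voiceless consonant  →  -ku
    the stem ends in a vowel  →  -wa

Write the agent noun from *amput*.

Since the final sound of *amput* is /t/ (a voiceless consonant), it takes -ku, giving *amputku*.

amputku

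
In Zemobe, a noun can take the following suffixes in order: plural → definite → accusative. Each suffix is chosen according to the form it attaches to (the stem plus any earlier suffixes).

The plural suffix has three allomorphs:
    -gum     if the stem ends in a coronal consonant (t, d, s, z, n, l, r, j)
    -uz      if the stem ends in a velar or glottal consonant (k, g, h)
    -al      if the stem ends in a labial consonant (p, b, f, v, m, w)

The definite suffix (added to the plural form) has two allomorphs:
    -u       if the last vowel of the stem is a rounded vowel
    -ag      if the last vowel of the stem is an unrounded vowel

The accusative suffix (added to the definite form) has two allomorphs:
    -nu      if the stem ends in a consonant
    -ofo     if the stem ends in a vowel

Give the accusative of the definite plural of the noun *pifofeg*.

pifofeguzuofo

*pifofeg* — final consonant /g/ (velar/glottal) → -uz → *pifofeguz*.
The plural form *pifofeguz* — last vowel /u/ (a rounded vowel) → -u → *pifofeguzu*.
The definite form *pifofeguzu* — final sound /u/ (a vowel) → -ofo → *pifofeguzuofo*.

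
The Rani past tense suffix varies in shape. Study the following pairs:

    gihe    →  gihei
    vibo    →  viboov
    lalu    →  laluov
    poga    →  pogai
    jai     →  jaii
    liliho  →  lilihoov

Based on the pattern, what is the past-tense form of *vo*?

voov

The alternation tracks the last vowel of the stem — -ov when the last vowel of the stem is a rounded vowel (*vibo*, *lalu*, *liliho*); -i when the last vowel of the stem is an unrounded vowel (*gihe*, *poga*, *jai*).
The last vowel of *vo* is /o/, which is a rounded vowel, so the suffix is -ov, giving *voov*.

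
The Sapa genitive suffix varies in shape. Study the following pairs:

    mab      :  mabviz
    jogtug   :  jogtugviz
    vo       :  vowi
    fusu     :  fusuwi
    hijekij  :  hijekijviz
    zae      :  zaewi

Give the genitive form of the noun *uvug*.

uvugviz

The pattern is consonant vs. vowel: -viz when the stem ends in a consonant (*mab*, *jogtug*, *hijekij*); -wi when the stem ends in a vowel (*vo*, *fusu*, *zae*).
*uvug*: final sound = /g/, a consonant → -viz → *uvugviz*.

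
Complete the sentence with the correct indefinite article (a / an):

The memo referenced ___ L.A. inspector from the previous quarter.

The indefinite article is chosen by the initial *sound* of the following word, not its spelling.
The initialism *L.A.* is read letter by letter; the first letter, L, is pronounced /ɛl/, which begins with a vowel sound.
So the article is *an*: The memo referenced an L.A. inspector from the previous quarter.

an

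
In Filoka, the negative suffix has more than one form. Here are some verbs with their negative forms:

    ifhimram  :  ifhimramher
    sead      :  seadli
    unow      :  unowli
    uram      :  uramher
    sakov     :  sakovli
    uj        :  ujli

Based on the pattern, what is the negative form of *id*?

idli

Looking at the final consonant of each stem: -her when the stem ends in a nasal (*ifhimram*, *uram*); -li when the stem ends in a non-nasal consonant (*sead*, *unow*, *sakov*, *uj*).
*id* — final consonant /d/ (non-nasal) → -li → *idli*.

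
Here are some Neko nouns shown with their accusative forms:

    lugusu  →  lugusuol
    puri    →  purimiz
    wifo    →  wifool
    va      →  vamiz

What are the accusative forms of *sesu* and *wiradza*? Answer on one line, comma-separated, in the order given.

sesuol, wiradzamiz

The alternation tracks the last vowel of the stem — -ol when the last vowel of the stem is a rounded vowel (*lugusu*, *wifo*); -miz when the last vowel of the stem is an unrounded vowel (*puri*, *va*).
*sesu*: last vowel = /u/, a rounded vowel → -ol → *sesuol*.
Since the last vowel of *wiradza* is /a/ (an unrounded vowel), it takes -miz, giving *wiradzamiz*.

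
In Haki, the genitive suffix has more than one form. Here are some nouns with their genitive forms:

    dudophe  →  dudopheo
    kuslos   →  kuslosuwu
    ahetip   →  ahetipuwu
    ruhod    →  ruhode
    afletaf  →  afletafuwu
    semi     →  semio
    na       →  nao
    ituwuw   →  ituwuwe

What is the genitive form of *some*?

someo

The suffix is conditioned by the final sound: -uwu when the stem ends in a voiceless consonant (*kuslos*, *ahetip*, *afletaf*); -e when the stem ends in a voiced consonant (*ruhod*, *ituwuw*); -o when the stem ends in a vowel (*dudophe*, *semi*, *na*).
*some*: final sound = /e/, a vowel → -o → *someo*.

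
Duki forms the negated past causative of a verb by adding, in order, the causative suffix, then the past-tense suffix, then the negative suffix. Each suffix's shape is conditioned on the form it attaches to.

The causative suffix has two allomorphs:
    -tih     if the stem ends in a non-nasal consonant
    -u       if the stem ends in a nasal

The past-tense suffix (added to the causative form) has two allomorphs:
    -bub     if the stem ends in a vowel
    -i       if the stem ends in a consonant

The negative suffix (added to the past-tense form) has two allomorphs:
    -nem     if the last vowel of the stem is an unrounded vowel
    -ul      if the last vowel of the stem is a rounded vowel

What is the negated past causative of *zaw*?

The final consonant of *zaw* is /w/, which is non-nasal, so the causative suffix is -tih, giving *zawtih*.
The causative form *zawtih*: final sound = /h/, a consonant → -i → *zawtihi*.
The past-tense form *zawtihi*: last vowel = /i/, an unrounded vowel → -nem → *zawtihinem*.

zawtihinem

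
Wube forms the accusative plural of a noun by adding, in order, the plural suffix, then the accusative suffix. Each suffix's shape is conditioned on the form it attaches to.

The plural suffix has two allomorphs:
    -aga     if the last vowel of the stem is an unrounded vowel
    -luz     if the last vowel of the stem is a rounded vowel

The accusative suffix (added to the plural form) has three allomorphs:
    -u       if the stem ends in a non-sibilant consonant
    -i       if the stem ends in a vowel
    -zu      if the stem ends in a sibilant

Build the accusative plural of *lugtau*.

*lugtau* — last vowel /u/ (a rounded vowel) → -luz → *lugtauluz*.
Since the final sound of the plural form *lugtauluz* is /z/ (a sibilant), it takes -zu, giving *lugtauluzzu*.

lugtauluzzu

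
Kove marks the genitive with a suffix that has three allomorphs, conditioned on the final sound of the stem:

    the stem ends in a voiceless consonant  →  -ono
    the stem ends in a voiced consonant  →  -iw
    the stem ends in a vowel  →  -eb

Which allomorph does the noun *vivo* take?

The final sound of *vivo* is /o/, which is a vowel, so the suffix is -eb.

-eb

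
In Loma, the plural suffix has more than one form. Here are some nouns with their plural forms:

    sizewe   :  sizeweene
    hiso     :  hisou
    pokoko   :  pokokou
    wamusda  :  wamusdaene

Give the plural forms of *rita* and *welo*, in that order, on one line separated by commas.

Looking at the last vowel of each stem: -u when the last vowel of the stem is a rounded vowel (*hiso*, *pokoko*); -ene when the last vowel of the stem is an unrounded vowel (*sizewe*, *wamusda*).
*rita*: last vowel = /a/, an unrounded vowel → -ene → *ritaene*.
*welo*: last vowel = /o/, a rounded vowel → -u → *welou*.

ritaene, welou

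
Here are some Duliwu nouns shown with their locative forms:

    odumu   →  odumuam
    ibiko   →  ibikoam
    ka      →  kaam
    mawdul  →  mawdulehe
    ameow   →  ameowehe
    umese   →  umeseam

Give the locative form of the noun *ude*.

The suffix is conditioned by the final sound: -ehe when the stem ends in a consonant (*mawdul*, *ameow*); -am when the stem ends in a vowel (*odumu*, *ibiko*, *ka*, *umese*).
*ude*: final sound = /e/, a vowel → -am → *udeam*.

udeam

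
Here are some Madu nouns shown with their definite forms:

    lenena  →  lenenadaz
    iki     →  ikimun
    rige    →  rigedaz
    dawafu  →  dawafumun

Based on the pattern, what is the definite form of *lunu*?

Looking at the last vowel of each stem: -mun when the last vowel of the stem is a high vowel (*iki*, *dawafu*); -daz when the last vowel of the stem is a non-high vowel (*lenena*, *rige*).
Since the last vowel of *lunu* is /u/ (a high vowel), it takes -mun, giving *lunumun*.

lunumun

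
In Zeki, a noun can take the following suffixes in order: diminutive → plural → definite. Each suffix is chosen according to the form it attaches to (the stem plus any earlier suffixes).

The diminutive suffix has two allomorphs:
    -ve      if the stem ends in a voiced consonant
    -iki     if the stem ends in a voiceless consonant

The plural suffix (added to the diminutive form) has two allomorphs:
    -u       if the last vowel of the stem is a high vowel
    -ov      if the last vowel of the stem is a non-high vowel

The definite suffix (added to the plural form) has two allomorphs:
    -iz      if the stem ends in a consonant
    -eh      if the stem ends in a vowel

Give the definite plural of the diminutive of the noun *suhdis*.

suhdisikiueh

*suhdis*: final consonant = /s/, voiceless → -iki → *suhdisiki*.
Since the last vowel of the diminutive form *suhdisiki* is /i/ (a high vowel), it takes -u, giving *suhdisikiu*.
The plural form *suhdisikiu*: final sound = /u/, a vowel → -eh → *suhdisikiueh*.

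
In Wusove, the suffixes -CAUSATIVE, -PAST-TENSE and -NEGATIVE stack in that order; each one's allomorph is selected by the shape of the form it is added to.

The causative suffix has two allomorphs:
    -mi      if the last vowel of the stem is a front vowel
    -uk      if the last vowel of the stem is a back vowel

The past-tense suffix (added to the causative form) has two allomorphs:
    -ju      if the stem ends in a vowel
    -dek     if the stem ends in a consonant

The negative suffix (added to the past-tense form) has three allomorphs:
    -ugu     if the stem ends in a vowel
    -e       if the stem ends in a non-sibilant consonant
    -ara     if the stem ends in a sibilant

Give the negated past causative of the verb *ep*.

epmijuugu

Since the last vowel of *ep* is /e/ (a front vowel), it takes -mi, giving *epmi*.
Since the final sound of the causative form *epmi* is /i/ (a vowel), it takes -ju, giving *epmiju*.
The final sound of the past-tense form *epmiju* is /u/, which is a vowel, so the negative suffix is -ugu, giving *epmijuugu*.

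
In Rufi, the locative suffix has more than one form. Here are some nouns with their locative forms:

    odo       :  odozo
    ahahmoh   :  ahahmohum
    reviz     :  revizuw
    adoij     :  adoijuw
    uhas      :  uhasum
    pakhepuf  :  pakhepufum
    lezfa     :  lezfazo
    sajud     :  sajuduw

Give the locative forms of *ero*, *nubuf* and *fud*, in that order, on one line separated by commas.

The pattern is voicing of the final sound: -um when the stem ends in a voiceless consonant (*ahahmoh*, *uhas*, *pakhepuf*); -uw when the stem ends in a voiced consonant (*reviz*, *adoij*, *sajud*); -zo when the stem ends in a vowel (*odo*, *lezfa*).
*ero* — final sound /o/ (a vowel) → -zo → *erozo*.
Since the final sound of *nubuf* is /f/ (a voiceless consonant), it takes -um, giving *nubufum*.
*fud* — final sound /d/ (a voiced consonant) → -uw → *fuduw*.

erozo, nubufum, fuduw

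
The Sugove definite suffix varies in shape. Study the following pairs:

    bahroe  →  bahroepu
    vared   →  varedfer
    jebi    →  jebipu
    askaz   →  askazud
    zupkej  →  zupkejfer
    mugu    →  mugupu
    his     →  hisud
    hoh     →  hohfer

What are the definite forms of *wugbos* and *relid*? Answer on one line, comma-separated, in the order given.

The suffix is conditioned by the final sound: -ud when the stem ends in a sibilant (*askaz*, *his*); -fer when the stem ends in a non-sibilant consonant (*vared*, *zupkej*, *hoh*); -pu when the stem ends in a vowel (*bahroe*, *jebi*, *mugu*).
*wugbos* — final sound /s/ (a sibilant) → -ud → *wugbosud*.
*relid*: final sound = /d/, a non-sibilant consonant → -fer → *relidfer*.

wugbosud, relidfer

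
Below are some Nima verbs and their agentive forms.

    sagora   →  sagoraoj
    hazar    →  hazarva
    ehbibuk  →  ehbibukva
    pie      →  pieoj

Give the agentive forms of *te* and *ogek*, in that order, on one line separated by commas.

teoj, ogekva

Looking at the final sound of each stem: -va when the stem ends in a consonant (*hazar*, *ehbibuk*); -oj when the stem ends in a vowel (*sagora*, *pie*).
Since the final sound of *te* is /e/ (a vowel), it takes -oj, giving *teoj*.
Since the final sound of *ogek* is /k/ (a consonant), it takes -va, giving *ogekva*.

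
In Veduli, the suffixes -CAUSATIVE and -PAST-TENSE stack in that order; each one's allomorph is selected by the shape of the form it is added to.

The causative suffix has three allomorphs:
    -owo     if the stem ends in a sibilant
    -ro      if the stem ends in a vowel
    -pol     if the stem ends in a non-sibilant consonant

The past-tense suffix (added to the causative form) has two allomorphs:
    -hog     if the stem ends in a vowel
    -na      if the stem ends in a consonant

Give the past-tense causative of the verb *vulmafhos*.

vulmafhosowohog

Since the final sound of *vulmafhos* is /s/ (a sibilant), it takes -owo, giving *vulmafhosowo*.
Since the final sound of the causative form *vulmafhosowo* is /o/ (a vowel), it takes -hog, giving *vulmafhosowohog*.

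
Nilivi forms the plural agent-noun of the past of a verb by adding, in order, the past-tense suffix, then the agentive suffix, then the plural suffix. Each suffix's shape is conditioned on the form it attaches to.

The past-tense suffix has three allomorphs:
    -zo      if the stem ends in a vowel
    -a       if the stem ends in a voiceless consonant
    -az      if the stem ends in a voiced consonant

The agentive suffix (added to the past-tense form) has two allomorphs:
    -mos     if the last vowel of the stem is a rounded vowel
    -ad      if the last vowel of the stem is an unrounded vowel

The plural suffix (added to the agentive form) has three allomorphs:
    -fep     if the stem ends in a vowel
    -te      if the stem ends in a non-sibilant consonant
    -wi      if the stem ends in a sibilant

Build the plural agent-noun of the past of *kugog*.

kugogazadte

Since the final sound of *kugog* is /g/ (a voiced consonant), it takes -az, giving *kugogaz*.
The past-tense form *kugogaz*: last vowel = /a/, an unrounded vowel → -ad → *kugogazad*.
The agentive form *kugogazad*: final sound = /d/, a non-sibilant consonant → -te → *kugogazadte*.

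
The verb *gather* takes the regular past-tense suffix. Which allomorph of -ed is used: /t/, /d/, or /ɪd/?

The stem *gather* ends in a voiced sound other than /d/.
The -ed suffix is realized as /ɪd/ after /t, d/; as /t/ after other voiceless consonants; and as /d/ after other voiced sounds.
So -ed on *gather* is pronounced /d/.

/d/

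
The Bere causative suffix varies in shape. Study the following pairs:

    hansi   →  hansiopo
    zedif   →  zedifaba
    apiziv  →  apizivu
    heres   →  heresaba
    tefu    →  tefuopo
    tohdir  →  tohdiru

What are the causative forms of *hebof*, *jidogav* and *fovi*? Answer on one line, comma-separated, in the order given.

hebofaba, jidogavu, foviopo

The alternation tracks the final sound of the stem — -aba when the stem ends in a voiceless consonant (*zedif*, *heres*); -u when the stem ends in a voiced consonant (*apiziv*, *tohdir*); -opo when the stem ends in a vowel (*hansi*, *tefu*).
Since the final sound of *hebof* is /f/ (a voiceless consonant), it takes -aba, giving *hebofaba*.
The final sound of *jidogav* is /v/, which is a voiced consonant, so the suffix is -u, giving *jidogavu*.
*fovi* — final sound /i/ (a vowel) → -opo → *foviopo*.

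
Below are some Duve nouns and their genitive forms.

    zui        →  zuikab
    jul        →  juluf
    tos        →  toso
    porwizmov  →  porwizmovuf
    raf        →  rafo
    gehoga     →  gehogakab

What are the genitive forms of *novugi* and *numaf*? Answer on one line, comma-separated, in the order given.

novugikab, numafo

Looking at the final sound of each stem: -o when the stem ends in a voiceless consonant (*tos*, *raf*); -uf when the stem ends in a voiced consonant (*jul*, *porwizmov*); -kab when the stem ends in a vowel (*zui*, *gehoga*).
The final sound of *novugi* is /i/, which is a vowel, so the suffix is -kab, giving *novugikab*.
*numaf* — final sound /f/ (a voiceless consonant) → -o → *numafo*.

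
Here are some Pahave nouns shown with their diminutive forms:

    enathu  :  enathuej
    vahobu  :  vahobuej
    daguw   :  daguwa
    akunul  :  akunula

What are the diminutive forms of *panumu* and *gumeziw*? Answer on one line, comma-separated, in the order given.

panumuej, gumeziwa

The pattern is consonant vs. vowel: -a when the stem ends in a consonant (*daguw*, *akunul*); -ej when the stem ends in a vowel (*enathu*, *vahobu*).
*panumu* — final sound /u/ (a vowel) → -ej → *panumuej*.
*gumeziw* — final sound /w/ (a consonant) → -a → *gumeziwa*.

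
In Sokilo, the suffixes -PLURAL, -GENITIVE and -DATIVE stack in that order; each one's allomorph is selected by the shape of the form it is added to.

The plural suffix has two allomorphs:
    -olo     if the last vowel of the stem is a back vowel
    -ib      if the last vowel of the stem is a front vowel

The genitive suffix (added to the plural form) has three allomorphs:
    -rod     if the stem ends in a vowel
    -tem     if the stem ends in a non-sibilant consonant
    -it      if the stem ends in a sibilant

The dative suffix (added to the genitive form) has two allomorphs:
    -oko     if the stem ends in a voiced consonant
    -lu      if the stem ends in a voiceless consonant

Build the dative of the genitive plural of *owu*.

owuolorodoko

The last vowel of *owu* is /u/, which is a back vowel, so the plural suffix is -olo, giving *owuolo*.
Since the final sound of the plural form *owuolo* is /o/ (a vowel), it takes -rod, giving *owuolorod*.
The genitive form *owuolorod*: final consonant = /d/, voiced → -oko → *owuolorodoko*.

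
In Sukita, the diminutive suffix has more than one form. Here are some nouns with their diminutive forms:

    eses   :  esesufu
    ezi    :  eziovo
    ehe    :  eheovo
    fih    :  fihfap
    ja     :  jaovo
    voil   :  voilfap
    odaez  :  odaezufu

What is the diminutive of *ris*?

The alternation tracks the final sound of the stem — -ufu when the stem ends in a sibilant (*eses*, *odaez*); -fap when the stem ends in a non-sibilant consonant (*fih*, *voil*); -ovo when the stem ends in a vowel (*ezi*, *ehe*, *ja*).
Since the final sound of *ris* is /s/ (a sibilant), it takes -ufu, giving *risufu*.

risufu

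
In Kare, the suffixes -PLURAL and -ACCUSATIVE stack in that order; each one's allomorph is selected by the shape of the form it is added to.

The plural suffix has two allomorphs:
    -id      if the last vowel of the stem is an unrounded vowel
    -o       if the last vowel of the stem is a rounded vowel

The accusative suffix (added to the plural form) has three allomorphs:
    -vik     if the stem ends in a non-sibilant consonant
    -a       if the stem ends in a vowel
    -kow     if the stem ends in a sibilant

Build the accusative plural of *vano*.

vanooa

Since the last vowel of *vano* is /o/ (a rounded vowel), it takes -o, giving *vanoo*.
Since the final sound of the plural form *vanoo* is /o/ (a vowel), it takes -a, giving *vanooa*.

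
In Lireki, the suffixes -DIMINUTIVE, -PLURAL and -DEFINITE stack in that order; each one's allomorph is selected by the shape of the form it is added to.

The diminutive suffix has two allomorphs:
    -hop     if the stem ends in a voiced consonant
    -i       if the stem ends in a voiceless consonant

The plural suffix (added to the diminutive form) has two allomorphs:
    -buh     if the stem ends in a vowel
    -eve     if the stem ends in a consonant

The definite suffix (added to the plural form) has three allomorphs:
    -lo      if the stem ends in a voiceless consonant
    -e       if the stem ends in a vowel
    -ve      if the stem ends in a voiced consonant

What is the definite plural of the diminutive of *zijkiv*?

zijkivhopevee

*zijkiv*: final consonant = /v/, voiced → -hop → *zijkivhop*.
Since the final sound of the diminutive form *zijkivhop* is /p/ (a consonant), it takes -eve, giving *zijkivhopeve*.
The final sound of the plural form *zijkivhopeve* is /e/, which is a vowel, so the definite suffix is -e, giving *zijkivhopevee*.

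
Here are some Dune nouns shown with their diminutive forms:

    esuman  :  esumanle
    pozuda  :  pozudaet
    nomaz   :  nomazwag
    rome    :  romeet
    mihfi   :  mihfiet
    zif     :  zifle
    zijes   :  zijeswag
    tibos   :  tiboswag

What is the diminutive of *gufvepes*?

The pattern is sibilance of the final sound: -wag when the stem ends in a sibilant (*nomaz*, *zijes*, *tibos*); -le when the stem ends in a non-sibilant consonant (*esuman*, *zif*); -et when the stem ends in a vowel (*pozuda*, *rome*, *mihfi*).
*gufvepes* — final sound /s/ (a sibilant) → -wag → *gufvepeswag*.

gufvepeswag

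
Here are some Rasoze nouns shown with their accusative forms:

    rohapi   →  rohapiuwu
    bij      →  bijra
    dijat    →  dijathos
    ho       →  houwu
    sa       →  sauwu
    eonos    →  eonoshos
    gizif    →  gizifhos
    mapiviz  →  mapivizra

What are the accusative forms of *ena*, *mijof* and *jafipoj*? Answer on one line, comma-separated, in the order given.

enauwu, mijofhos, jafipojra

The alternation tracks the final sound of the stem — -hos when the stem ends in a voiceless consonant (*dijat*, *eonos*, *gizif*); -ra when the stem ends in a voiced consonant (*bij*, *mapiviz*); -uwu when the stem ends in a vowel (*rohapi*, *ho*, *sa*).
The final sound of *ena* is /a/, which is a vowel, so the suffix is -uwu, giving *enauwu*.
Since the final sound of *mijof* is /f/ (a voiceless consonant), it takes -hos, giving *mijofhos*.
*jafipoj*: final sound = /j/, a voiced consonant → -ra → *jafipojra*.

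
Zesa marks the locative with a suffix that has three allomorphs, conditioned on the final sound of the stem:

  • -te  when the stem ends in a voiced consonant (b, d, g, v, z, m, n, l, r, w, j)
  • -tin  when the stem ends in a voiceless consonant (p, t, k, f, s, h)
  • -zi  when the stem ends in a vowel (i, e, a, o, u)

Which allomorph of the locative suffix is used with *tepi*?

*tepi* — final sound /i/ (a vowel) → -zi.

-zi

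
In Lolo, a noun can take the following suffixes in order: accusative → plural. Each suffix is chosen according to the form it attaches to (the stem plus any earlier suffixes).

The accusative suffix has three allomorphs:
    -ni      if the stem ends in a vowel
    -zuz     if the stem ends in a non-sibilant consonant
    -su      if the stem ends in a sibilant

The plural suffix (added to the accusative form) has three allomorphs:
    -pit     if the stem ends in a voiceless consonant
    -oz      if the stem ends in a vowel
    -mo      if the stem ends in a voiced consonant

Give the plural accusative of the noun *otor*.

otorzuzmo

*otor* — final sound /r/ (a non-sibilant consonant) → -zuz → *otorzuz*.
Since the final sound of the accusative form *otorzuz* is /z/ (a voiced consonant), it takes -mo, giving *otorzuzmo*.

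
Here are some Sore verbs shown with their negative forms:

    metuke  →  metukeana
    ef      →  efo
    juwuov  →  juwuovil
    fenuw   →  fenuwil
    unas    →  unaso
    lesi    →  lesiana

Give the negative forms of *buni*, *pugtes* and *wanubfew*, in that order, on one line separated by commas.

The suffix is conditioned by the final sound: -o when the stem ends in a voiceless consonant (*ef*, *unas*); -il when the stem ends in a voiced consonant (*juwuov*, *fenuw*); -ana when the stem ends in a vowel (*metuke*, *lesi*).
The final sound of *buni* is /i/, which is a vowel, so the suffix is -ana, giving *buniana*.
*pugtes* — final sound /s/ (a voiceless consonant) → -o → *pugteso*.
Since the final sound of *wanubfew* is /w/ (a voiced consonant), it takes -il, giving *wanubfewil*.

buniana, pugteso, wanubfewil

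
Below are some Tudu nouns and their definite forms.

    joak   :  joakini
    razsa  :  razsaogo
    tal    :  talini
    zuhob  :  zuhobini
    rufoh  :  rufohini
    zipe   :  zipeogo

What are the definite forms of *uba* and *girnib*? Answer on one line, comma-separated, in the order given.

The pattern is consonant vs. vowel: -ini when the stem ends in a consonant (*joak*, *tal*, *zuhob*, *rufoh*); -ogo when the stem ends in a vowel (*razsa*, *zipe*).
*uba* — final sound /a/ (a vowel) → -ogo → *ubaogo*.
The final sound of *girnib* is /b/, which is a consonant, so the suffix is -ini, giving *girnibini*.

ubaogo, girnibini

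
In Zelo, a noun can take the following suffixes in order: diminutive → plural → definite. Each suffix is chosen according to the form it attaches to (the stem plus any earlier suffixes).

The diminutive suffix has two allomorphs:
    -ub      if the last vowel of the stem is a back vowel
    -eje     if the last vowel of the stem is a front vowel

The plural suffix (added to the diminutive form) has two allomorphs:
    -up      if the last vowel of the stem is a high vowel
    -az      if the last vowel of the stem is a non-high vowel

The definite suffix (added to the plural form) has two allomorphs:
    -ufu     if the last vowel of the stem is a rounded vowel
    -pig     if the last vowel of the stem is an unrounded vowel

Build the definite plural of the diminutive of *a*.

aubupufu

Since the last vowel of *a* is /a/ (a back vowel), it takes -ub, giving *aub*.
The diminutive form *aub* — last vowel /u/ (a high vowel) → -up → *aubup*.
Since the last vowel of the plural form *aubup* is /u/ (a rounded vowel), it takes -ufu, giving *aubupufu*.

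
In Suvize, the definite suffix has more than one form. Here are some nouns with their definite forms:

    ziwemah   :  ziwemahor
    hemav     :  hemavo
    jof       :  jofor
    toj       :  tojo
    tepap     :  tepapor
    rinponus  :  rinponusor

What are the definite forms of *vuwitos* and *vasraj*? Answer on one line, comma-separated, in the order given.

vuwitosor, vasrajo

The alternation tracks the final consonant of the stem — -or when the stem ends in a voiceless consonant (*ziwemah*, *jof*, *tepap*, *rinponus*); -o when the stem ends in a voiced consonant (*hemav*, *toj*).
*vuwitos*: final consonant = /s/, voiceless → -or → *vuwitosor*.
Since the final consonant of *vasraj* is /j/ (voiced), it takes -o, giving *vasrajo*.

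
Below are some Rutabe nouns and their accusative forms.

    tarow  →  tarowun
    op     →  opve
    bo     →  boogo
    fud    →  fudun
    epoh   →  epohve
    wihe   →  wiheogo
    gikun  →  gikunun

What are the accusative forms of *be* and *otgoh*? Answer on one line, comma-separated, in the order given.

beogo, otgohve

The suffix is conditioned by the final sound: -ve when the stem ends in a voiceless consonant (*op*, *epoh*); -un when the stem ends in a voiced consonant (*tarow*, *fud*, *gikun*); -ogo when the stem ends in a vowel (*bo*, *wihe*).
*be* — final sound /e/ (a vowel) → -ogo → *beogo*.
Since the final sound of *otgoh* is /h/ (a voiceless consonant), it takes -ve, giving *otgohve*.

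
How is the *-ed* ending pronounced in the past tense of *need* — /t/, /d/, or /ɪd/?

The stem *need* ends in /t/ or /d/.
The -ed suffix is realized as /ɪd/ after /t, d/; as /t/ after other voiceless consonants; and as /d/ after other voiced sounds.
So -ed on *need* is pronounced /ɪd/.

/ɪd/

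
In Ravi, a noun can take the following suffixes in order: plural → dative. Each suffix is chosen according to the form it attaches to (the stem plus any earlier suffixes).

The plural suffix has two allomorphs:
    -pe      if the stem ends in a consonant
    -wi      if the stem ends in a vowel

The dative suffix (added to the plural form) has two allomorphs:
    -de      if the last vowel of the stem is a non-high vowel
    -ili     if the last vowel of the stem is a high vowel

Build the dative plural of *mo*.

mowiili

*mo* — final sound /o/ (a vowel) → -wi → *mowi*.
Since the last vowel of the plural form *mowi* is /i/ (a high vowel), it takes -ili, giving *mowiili*.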